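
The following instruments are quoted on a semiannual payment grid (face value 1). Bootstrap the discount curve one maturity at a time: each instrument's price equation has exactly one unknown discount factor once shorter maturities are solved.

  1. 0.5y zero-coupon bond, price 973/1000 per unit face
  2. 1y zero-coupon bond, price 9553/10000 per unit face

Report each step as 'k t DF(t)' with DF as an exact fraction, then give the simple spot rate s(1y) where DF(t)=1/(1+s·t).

step 1 [0.5y] zero: DF = P = 973/1000 ≈ 0.973000
step 2 [1y] zero: DF = P = 9553/10000 ≈ 0.955300

1 1/2 973/1000
2 1 9553/10000
s(1y) = (1/(9553/10000) − 1)/(1) = 447/9553 ≈ 4.6792%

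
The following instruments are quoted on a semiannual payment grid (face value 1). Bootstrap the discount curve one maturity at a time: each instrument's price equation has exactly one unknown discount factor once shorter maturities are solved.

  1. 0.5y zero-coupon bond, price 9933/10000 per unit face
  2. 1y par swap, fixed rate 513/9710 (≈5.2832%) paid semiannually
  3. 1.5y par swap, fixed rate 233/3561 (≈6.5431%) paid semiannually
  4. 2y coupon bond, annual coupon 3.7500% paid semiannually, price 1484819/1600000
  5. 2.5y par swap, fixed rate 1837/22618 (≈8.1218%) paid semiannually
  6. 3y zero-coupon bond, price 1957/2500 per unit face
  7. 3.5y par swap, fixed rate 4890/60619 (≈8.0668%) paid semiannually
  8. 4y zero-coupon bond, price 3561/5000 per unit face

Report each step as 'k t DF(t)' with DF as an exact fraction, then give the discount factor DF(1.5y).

1 1/2 9933/10000
2 1 9487/10000
3 3/2 2267/2500
4 2 1717/2000
5 5/2 8163/10000
6 3 1957/2500
7 7/2 1511/2000
8 4 3561/5000
DF(1.5y) = 2267/2500 ≈ 0.906800

step 1 [0.5y] zero: DF = P = 9933/10000 ≈ 0.993300
step 2 [1y] swap r/2=513/19420: DF=(1 − 513/19420·(0.993300))/(1+513/19420) = 9487/10000 ≈ 0.948700
step 3 [1.5y] swap r/2=233/7122: DF=(1 − 233/7122·(0.993300+0.948700))/(1+233/7122) = 2267/2500 ≈ 0.906800
step 4 [2y] bond c/2=3/160: DF=(1484819/1600000 − 3/160·(0.993300+0.948700+0.906800))/(1+3/160) = 1717/2000 ≈ 0.858500
step 5 [2.5y] swap r/2=1837/45236: DF=(1 − 1837/45236·(0.993300+0.948700+0.906800+0.858500))/(1+1837/45236) = 8163/10000 ≈ 0.816300
step 6 [3y] zero: DF = P = 1957/2500 ≈ 0.782800
step 7 [3.5y] swap r/2=2445/60619: DF=(1 − 2445/60619·(0.993300+0.948700+0.906800+0.858500+0.816300+0.782800))/(1+2445/60619) = 1511/2000 ≈ 0.755500
step 8 [4y] zero: DF = P = 3561/5000 ≈ 0.712200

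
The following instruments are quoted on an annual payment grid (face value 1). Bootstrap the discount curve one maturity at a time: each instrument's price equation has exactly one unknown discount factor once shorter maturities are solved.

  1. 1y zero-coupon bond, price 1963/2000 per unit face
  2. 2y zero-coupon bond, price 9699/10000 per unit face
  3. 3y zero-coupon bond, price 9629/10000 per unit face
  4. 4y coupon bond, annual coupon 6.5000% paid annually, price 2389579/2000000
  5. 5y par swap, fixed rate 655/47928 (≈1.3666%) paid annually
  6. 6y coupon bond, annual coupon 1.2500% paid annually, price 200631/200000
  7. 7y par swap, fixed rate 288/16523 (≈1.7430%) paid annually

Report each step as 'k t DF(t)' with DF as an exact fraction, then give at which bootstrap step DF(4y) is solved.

step 1 [1y] zero: DF = P = 1963/2000 ≈ 0.981500
step 2 [2y] zero: DF = P = 9699/10000 ≈ 0.969900
step 3 [3y] zero: DF = P = 9629/10000 ≈ 0.962900
step 4 [4y] bond c/1=13/200: DF=(2389579/2000000 − 13/200·(0.981500+0.969900+0.962900))/(1+13/200) = 118/125 ≈ 0.944000
step 5 [5y] swap r/1=655/47928: DF=(1 − 655/47928·(0.981500+0.969900+0.962900+0.944000))/(1+655/47928) = 1869/2000 ≈ 0.934500
step 6 [6y] bond c/1=1/80: DF=(200631/200000 − 1/80·(0.981500+0.969900+0.962900+0.944000+0.934500))/(1+1/80) = 2329/2500 ≈ 0.931600
step 7 [7y] swap r/1=288/16523: DF=(1 − 288/16523·(0.981500+0.969900+0.962900+0.944000+0.934500+0.931600))/(1+288/16523) = 553/625 ≈ 0.884800

1 1 1963/2000
2 2 9699/10000
3 3 9629/10000
4 4 118/125
5 5 1869/2000
6 6 2329/2500
7 7 553/625
DF(4y) is solved at step 4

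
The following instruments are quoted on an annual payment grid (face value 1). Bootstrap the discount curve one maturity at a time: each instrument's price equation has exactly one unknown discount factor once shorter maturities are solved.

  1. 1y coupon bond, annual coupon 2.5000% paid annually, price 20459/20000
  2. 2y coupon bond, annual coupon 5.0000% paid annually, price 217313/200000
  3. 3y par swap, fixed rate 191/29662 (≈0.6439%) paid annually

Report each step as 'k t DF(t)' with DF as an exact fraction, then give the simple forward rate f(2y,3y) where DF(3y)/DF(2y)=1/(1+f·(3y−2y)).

step 1 [1y] bond c/1=1/40: DF=(20459/20000 − 1/40·(0))/(1+1/40) = 499/500 ≈ 0.998000
step 2 [2y] bond c/1=1/20: DF=(217313/200000 − 1/20·(0.998000))/(1+1/20) = 9873/10000 ≈ 0.987300
step 3 [3y] swap r/1=191/29662: DF=(1 − 191/29662·(0.998000+0.987300))/(1+191/29662) = 9809/10000 ≈ 0.980900

1 1 499/500
2 2 9873/10000
3 3 9809/10000
f(2y,3y) = ((9873/10000)/(9809/10000) − 1)/(1) = 64/9809 ≈ 0.6525%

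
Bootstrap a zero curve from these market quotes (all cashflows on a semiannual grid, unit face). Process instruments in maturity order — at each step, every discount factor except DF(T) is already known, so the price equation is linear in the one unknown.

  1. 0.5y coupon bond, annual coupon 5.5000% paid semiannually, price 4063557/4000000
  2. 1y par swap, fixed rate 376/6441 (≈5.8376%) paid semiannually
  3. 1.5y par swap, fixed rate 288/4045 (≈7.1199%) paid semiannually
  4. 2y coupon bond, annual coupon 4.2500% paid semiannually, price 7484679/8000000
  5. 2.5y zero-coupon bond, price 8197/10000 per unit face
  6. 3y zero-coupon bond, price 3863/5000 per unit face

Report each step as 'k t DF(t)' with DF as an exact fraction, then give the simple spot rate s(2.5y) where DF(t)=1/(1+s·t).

1 1/2 9887/10000
2 1 2359/2500
3 3/2 562/625
4 2 2143/2500
5 5/2 8197/10000
6 3 3863/5000
s(2.5y) = (1/(8197/10000) − 1)/(5/2) = 3606/40985 ≈ 8.7983%

step 1 [0.5y] bond c/2=11/400: DF=(4063557/4000000 − 11/400·(0))/(1+11/400) = 9887/10000 ≈ 0.988700
step 2 [1y] swap r/2=188/6441: DF=(1 − 188/6441·(0.988700))/(1+188/6441) = 2359/2500 ≈ 0.943600
step 3 [1.5y] swap r/2=144/4045: DF=(1 − 144/4045·(0.988700+0.943600))/(1+144/4045) = 562/625 ≈ 0.899200
step 4 [2y] bond c/2=17/800: DF=(7484679/8000000 − 17/800·(0.988700+0.943600+0.899200))/(1+17/800) = 2143/2500 ≈ 0.857200
step 5 [2.5y] zero: DF = P = 8197/10000 ≈ 0.819700
step 6 [3y] zero: DF = P = 3863/5000 ≈ 0.772600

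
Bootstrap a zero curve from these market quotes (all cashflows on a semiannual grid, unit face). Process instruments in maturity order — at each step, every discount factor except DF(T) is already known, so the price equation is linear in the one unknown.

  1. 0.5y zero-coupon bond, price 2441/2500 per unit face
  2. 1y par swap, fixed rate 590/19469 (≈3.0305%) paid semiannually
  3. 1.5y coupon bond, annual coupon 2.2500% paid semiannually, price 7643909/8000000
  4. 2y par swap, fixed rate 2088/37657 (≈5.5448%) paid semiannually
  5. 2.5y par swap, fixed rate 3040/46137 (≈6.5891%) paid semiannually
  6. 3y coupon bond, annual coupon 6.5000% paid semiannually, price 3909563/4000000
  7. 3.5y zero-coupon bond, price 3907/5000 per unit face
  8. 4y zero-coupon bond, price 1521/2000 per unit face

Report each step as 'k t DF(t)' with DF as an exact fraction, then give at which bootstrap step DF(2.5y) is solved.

1 1/2 2441/2500
2 1 1941/2000
3 3/2 577/625
4 2 2239/2500
5 5/2 106/125
6 3 4007/5000
7 7/2 3907/5000
8 4 1521/2000
DF(2.5y) is solved at step 5

step 1 [0.5y] zero: DF = P = 2441/2500 ≈ 0.976400
step 2 [1y] swap r/2=295/19469: DF=(1 − 295/19469·(0.976400))/(1+295/19469) = 1941/2000 ≈ 0.970500
step 3 [1.5y] bond c/2=9/800: DF=(7643909/8000000 − 9/800·(0.976400+0.970500))/(1+9/800) = 577/625 ≈ 0.923200
step 4 [2y] swap r/2=1044/37657: DF=(1 − 1044/37657·(0.976400+0.970500+0.923200))/(1+1044/37657) = 2239/2500 ≈ 0.895600
step 5 [2.5y] swap r/2=1520/46137: DF=(1 − 1520/46137·(0.976400+0.970500+0.923200+0.895600))/(1+1520/46137) = 106/125 ≈ 0.848000
step 6 [3y] bond c/2=13/400: DF=(3909563/4000000 − 13/400·(0.976400+0.970500+0.923200+0.895600+0.848000))/(1+13/400) = 4007/5000 ≈ 0.801400
step 7 [3.5y] zero: DF = P = 3907/5000 ≈ 0.781400
step 8 [4y] zero: DF = P = 1521/2000 ≈ 0.760500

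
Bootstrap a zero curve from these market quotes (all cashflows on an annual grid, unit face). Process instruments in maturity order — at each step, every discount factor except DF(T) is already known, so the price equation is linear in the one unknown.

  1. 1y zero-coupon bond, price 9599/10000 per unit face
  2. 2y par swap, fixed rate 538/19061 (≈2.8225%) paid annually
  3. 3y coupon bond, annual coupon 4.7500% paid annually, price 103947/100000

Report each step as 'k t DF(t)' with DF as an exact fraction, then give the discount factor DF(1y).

step 1 [1y] zero: DF = P = 9599/10000 ≈ 0.959900
step 2 [2y] swap r/1=538/19061: DF=(1 − 538/19061·(0.959900))/(1+538/19061) = 4731/5000 ≈ 0.946200
step 3 [3y] bond c/1=19/400: DF=(103947/100000 − 19/400·(0.959900+0.946200))/(1+19/400) = 9059/10000 ≈ 0.905900

1 1 9599/10000
2 2 4731/5000
3 3 9059/10000
DF(1y) = 9599/10000 ≈ 0.959900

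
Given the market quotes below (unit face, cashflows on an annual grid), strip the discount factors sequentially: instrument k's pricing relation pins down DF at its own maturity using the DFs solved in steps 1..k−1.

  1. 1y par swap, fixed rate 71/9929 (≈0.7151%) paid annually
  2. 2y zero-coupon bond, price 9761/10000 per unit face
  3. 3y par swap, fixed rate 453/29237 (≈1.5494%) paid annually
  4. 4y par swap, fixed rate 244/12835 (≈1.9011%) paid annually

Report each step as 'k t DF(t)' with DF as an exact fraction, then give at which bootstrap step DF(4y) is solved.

step 1 [1y] swap r/1=71/9929: DF=(1 − 71/9929·(0))/(1+71/9929) = 9929/10000 ≈ 0.992900
step 2 [2y] zero: DF = P = 9761/10000 ≈ 0.976100
step 3 [3y] swap r/1=453/29237: DF=(1 − 453/29237·(0.992900+0.976100))/(1+453/29237) = 9547/10000 ≈ 0.954700
step 4 [4y] swap r/1=244/12835: DF=(1 − 244/12835·(0.992900+0.976100+0.954700))/(1+244/12835) = 2317/2500 ≈ 0.926800

1 1 9929/10000
2 2 9761/10000
3 3 9547/10000
4 4 2317/2500
DF(4y) is solved at step 4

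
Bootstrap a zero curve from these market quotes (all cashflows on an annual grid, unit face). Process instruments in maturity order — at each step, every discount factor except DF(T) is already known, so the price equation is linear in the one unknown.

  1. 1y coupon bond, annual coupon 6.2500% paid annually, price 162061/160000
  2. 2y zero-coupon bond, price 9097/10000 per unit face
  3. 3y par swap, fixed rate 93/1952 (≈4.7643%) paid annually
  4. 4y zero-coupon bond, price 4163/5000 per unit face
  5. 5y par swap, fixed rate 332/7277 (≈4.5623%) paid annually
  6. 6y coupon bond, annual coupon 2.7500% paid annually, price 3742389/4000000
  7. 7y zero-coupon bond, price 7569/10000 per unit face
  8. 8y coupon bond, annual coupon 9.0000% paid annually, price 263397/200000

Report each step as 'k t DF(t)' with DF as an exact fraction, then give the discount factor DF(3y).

1 1 9533/10000
2 2 9097/10000
3 3 4349/5000
4 4 4163/5000
5 5 1001/1250
6 6 7937/10000
7 7 7569/10000
8 8 7197/10000
DF(3y) = 4349/5000 ≈ 0.869800

step 1 [1y] bond c/1=1/16: DF=(162061/160000 − 1/16·(0))/(1+1/16) = 9533/10000 ≈ 0.953300
step 2 [2y] zero: DF = P = 9097/10000 ≈ 0.909700
step 3 [3y] swap r/1=93/1952: DF=(1 − 93/1952·(0.953300+0.909700))/(1+93/1952) = 4349/5000 ≈ 0.869800
step 4 [4y] zero: DF = P = 4163/5000 ≈ 0.832600
step 5 [5y] swap r/1=332/7277: DF=(1 − 332/7277·(0.953300+0.909700+0.869800+0.832600))/(1+332/7277) = 1001/1250 ≈ 0.800800
step 6 [6y] bond c/1=11/400: DF=(3742389/4000000 − 11/400·(0.953300+0.909700+0.869800+0.832600+0.800800))/(1+11/400) = 7937/10000 ≈ 0.793700
step 7 [7y] zero: DF = P = 7569/10000 ≈ 0.756900
step 8 [8y] bond c/1=9/100: DF=(263397/200000 − 9/100·(0.953300+0.909700+0.869800+0.832600+0.800800+0.793700+0.756900))/(1+9/100) = 7197/10000 ≈ 0.719700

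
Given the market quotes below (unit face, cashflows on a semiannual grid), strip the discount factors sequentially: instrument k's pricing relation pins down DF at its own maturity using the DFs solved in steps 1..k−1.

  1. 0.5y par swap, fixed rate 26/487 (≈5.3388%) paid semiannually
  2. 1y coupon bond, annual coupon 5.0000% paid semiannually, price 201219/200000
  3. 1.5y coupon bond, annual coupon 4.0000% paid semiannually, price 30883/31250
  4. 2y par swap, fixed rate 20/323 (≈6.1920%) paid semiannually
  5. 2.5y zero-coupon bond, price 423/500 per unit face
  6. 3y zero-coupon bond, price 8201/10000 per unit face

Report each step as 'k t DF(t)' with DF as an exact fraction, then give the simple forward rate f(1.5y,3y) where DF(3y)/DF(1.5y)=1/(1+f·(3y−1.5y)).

step 1 [0.5y] swap r/2=13/487: DF=(1 − 13/487·(0))/(1+13/487) = 487/500 ≈ 0.974000
step 2 [1y] bond c/2=1/40: DF=(201219/200000 − 1/40·(0.974000))/(1+1/40) = 4789/5000 ≈ 0.957800
step 3 [1.5y] bond c/2=1/50: DF=(30883/31250 − 1/50·(0.974000+0.957800))/(1+1/50) = 931/1000 ≈ 0.931000
step 4 [2y] swap r/2=10/323: DF=(1 − 10/323·(0.974000+0.957800+0.931000))/(1+10/323) = 221/250 ≈ 0.884000
step 5 [2.5y] zero: DF = P = 423/500 ≈ 0.846000
step 6 [3y] zero: DF = P = 8201/10000 ≈ 0.820100

1 1/2 487/500
2 1 4789/5000
3 3/2 931/1000
4 2 221/250
5 5/2 423/500
6 3 8201/10000
f(1.5y,3y) = ((931/1000)/(8201/10000) − 1)/(3/2) = 2218/24603 ≈ 9.0152%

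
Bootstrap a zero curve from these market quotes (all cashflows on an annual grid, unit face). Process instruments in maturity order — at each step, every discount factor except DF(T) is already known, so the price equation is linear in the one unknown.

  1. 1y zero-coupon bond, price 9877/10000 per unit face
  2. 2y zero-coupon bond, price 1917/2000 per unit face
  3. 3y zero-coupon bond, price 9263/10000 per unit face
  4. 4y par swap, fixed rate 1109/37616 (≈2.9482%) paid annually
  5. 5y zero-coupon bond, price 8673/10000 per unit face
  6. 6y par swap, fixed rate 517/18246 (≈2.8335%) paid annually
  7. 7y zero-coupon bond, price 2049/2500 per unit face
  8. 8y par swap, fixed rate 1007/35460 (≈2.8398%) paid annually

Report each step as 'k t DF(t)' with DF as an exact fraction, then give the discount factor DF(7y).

step 1 [1y] zero: DF = P = 9877/10000 ≈ 0.987700
step 2 [2y] zero: DF = P = 1917/2000 ≈ 0.958500
step 3 [3y] zero: DF = P = 9263/10000 ≈ 0.926300
step 4 [4y] swap r/1=1109/37616: DF=(1 − 1109/37616·(0.987700+0.958500+0.926300))/(1+1109/37616) = 8891/10000 ≈ 0.889100
step 5 [5y] zero: DF = P = 8673/10000 ≈ 0.867300
step 6 [6y] swap r/1=517/18246: DF=(1 − 517/18246·(0.987700+0.958500+0.926300+0.889100+0.867300))/(1+517/18246) = 8449/10000 ≈ 0.844900
step 7 [7y] zero: DF = P = 2049/2500 ≈ 0.819600
step 8 [8y] swap r/1=1007/35460: DF=(1 − 1007/35460·(0.987700+0.958500+0.926300+0.889100+0.867300+0.844900+0.819600))/(1+1007/35460) = 3993/5000 ≈ 0.798600

1 1 9877/10000
2 2 1917/2000
3 3 9263/10000
4 4 8891/10000
5 5 8673/10000
6 6 8449/10000
7 7 2049/2500
8 8 3993/5000
DF(7y) = 2049/2500 ≈ 0.819600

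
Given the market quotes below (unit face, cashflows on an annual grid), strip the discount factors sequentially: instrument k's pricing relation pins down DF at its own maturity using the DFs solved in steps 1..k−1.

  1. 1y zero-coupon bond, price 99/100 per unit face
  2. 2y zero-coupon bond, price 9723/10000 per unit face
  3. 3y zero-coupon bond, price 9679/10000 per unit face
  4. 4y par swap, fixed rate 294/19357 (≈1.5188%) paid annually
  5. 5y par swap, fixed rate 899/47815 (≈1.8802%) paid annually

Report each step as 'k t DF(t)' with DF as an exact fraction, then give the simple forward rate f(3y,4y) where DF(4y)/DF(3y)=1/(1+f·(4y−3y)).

step 1 [1y] zero: DF = P = 99/100 ≈ 0.990000
step 2 [2y] zero: DF = P = 9723/10000 ≈ 0.972300
step 3 [3y] zero: DF = P = 9679/10000 ≈ 0.967900
step 4 [4y] swap r/1=294/19357: DF=(1 − 294/19357·(0.990000+0.972300+0.967900))/(1+294/19357) = 2353/2500 ≈ 0.941200
step 5 [5y] swap r/1=899/47815: DF=(1 − 899/47815·(0.990000+0.972300+0.967900+0.941200))/(1+899/47815) = 9101/10000 ≈ 0.910100

1 1 99/100
2 2 9723/10000
3 3 9679/10000
4 4 2353/2500
5 5 9101/10000
f(3y,4y) = ((9679/10000)/(2353/2500) − 1)/(1) = 267/9412 ≈ 2.8368%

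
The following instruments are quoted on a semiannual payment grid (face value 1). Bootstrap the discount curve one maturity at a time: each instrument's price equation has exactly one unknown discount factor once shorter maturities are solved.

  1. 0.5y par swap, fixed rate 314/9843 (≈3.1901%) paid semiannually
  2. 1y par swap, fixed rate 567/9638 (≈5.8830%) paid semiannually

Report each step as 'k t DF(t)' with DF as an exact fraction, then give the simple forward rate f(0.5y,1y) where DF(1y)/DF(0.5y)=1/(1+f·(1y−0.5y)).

step 1 [0.5y] swap r/2=157/9843: DF=(1 − 157/9843·(0))/(1+157/9843) = 9843/10000 ≈ 0.984300
step 2 [1y] swap r/2=567/19276: DF=(1 − 567/19276·(0.984300))/(1+567/19276) = 9433/10000 ≈ 0.943300

1 1/2 9843/10000
2 1 9433/10000
f(0.5y,1y) = ((9843/10000)/(9433/10000) − 1)/(1/2) = 820/9433 ≈ 8.6929%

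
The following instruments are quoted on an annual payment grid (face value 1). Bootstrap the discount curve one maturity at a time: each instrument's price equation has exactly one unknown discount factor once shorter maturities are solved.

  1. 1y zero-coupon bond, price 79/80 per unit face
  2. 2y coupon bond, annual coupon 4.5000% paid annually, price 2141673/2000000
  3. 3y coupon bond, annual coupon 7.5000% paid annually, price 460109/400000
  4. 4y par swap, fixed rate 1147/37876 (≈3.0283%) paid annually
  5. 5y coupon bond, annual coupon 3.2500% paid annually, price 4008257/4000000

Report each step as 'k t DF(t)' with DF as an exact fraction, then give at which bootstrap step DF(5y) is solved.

step 1 [1y] zero: DF = P = 79/80 ≈ 0.987500
step 2 [2y] bond c/1=9/200: DF=(2141673/2000000 − 9/200·(0.987500))/(1+9/200) = 4911/5000 ≈ 0.982200
step 3 [3y] bond c/1=3/40: DF=(460109/400000 − 3/40·(0.987500+0.982200))/(1+3/40) = 4663/5000 ≈ 0.932600
step 4 [4y] swap r/1=1147/37876: DF=(1 − 1147/37876·(0.987500+0.982200+0.932600))/(1+1147/37876) = 8853/10000 ≈ 0.885300
step 5 [5y] bond c/1=13/400: DF=(4008257/4000000 − 13/400·(0.987500+0.982200+0.932600+0.885300))/(1+13/400) = 8513/10000 ≈ 0.851300

1 1 79/80
2 2 4911/5000
3 3 4663/5000
4 4 8853/10000
5 5 8513/10000
DF(5y) is solved at step 5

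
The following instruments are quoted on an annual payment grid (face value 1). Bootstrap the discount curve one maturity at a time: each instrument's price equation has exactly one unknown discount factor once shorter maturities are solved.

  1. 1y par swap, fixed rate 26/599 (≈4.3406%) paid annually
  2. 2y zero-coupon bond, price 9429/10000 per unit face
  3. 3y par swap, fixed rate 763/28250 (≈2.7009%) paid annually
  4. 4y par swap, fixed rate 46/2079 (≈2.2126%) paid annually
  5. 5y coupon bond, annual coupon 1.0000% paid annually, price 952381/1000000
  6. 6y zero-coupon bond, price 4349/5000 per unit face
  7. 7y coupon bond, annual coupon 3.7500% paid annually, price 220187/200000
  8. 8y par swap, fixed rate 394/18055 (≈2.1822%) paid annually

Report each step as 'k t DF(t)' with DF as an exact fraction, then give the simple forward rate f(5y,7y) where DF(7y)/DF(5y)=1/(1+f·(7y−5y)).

step 1 [1y] swap r/1=26/599: DF=(1 − 26/599·(0))/(1+26/599) = 599/625 ≈ 0.958400
step 2 [2y] zero: DF = P = 9429/10000 ≈ 0.942900
step 3 [3y] swap r/1=763/28250: DF=(1 − 763/28250·(0.958400+0.942900))/(1+763/28250) = 9237/10000 ≈ 0.923700
step 4 [4y] swap r/1=46/2079: DF=(1 − 46/2079·(0.958400+0.942900+0.923700))/(1+46/2079) = 2293/2500 ≈ 0.917200
step 5 [5y] bond c/1=1/100: DF=(952381/1000000 − 1/100·(0.958400+0.942900+0.923700+0.917200))/(1+1/100) = 9059/10000 ≈ 0.905900
step 6 [6y] zero: DF = P = 4349/5000 ≈ 0.869800
step 7 [7y] bond c/1=3/80: DF=(220187/200000 − 3/80·(0.958400+0.942900+0.923700+0.917200+0.905900+0.869800))/(1+3/80) = 8617/10000 ≈ 0.861700
step 8 [8y] swap r/1=394/18055: DF=(1 − 394/18055·(0.958400+0.942900+0.923700+0.917200+0.905900+0.869800+0.861700))/(1+394/18055) = 1053/1250 ≈ 0.842400

1 1 599/625
2 2 9429/10000
3 3 9237/10000
4 4 2293/2500
5 5 9059/10000
6 6 4349/5000
7 7 8617/10000
8 8 1053/1250
f(5y,7y) = ((9059/10000)/(8617/10000) − 1)/(2) = 221/8617 ≈ 2.5647%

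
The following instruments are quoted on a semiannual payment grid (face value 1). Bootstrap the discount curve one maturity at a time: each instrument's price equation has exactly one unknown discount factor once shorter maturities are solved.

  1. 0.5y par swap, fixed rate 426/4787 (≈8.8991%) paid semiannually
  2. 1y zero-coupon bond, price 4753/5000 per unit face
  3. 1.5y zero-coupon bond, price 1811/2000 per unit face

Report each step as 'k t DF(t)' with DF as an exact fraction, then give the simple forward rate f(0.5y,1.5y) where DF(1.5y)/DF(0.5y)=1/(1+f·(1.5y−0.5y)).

step 1 [0.5y] swap r/2=213/4787: DF=(1 − 213/4787·(0))/(1+213/4787) = 4787/5000 ≈ 0.957400
step 2 [1y] zero: DF = P = 4753/5000 ≈ 0.950600
step 3 [1.5y] zero: DF = P = 1811/2000 ≈ 0.905500

1 1/2 4787/5000
2 1 4753/5000
3 3/2 1811/2000
f(0.5y,1.5y) = ((4787/5000)/(1811/2000) − 1)/(1) = 519/9055 ≈ 5.7316%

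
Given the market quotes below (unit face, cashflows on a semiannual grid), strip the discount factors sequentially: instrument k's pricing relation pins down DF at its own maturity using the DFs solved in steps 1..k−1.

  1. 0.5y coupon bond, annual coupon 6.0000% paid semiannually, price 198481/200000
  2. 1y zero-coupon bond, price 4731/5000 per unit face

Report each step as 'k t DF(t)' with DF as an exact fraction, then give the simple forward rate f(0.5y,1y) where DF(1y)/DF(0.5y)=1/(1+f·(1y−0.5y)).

step 1 [0.5y] bond c/2=3/100: DF=(198481/200000 − 3/100·(0))/(1+3/100) = 1927/2000 ≈ 0.963500
step 2 [1y] zero: DF = P = 4731/5000 ≈ 0.946200

1 1/2 1927/2000
2 1 4731/5000
f(0.5y,1y) = ((1927/2000)/(4731/5000) − 1)/(1/2) = 173/4731 ≈ 3.6567%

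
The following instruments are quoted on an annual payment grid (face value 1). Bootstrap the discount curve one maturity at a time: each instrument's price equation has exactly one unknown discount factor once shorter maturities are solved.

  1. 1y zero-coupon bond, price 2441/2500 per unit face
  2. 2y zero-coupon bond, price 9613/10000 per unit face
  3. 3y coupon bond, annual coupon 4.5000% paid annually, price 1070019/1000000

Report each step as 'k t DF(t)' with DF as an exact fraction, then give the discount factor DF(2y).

step 1 [1y] zero: DF = P = 2441/2500 ≈ 0.976400
step 2 [2y] zero: DF = P = 9613/10000 ≈ 0.961300
step 3 [3y] bond c/1=9/200: DF=(1070019/1000000 − 9/200·(0.976400+0.961300))/(1+9/200) = 1881/2000 ≈ 0.940500

1 1 2441/2500
2 2 9613/10000
3 3 1881/2000
DF(2y) = 9613/10000 ≈ 0.961300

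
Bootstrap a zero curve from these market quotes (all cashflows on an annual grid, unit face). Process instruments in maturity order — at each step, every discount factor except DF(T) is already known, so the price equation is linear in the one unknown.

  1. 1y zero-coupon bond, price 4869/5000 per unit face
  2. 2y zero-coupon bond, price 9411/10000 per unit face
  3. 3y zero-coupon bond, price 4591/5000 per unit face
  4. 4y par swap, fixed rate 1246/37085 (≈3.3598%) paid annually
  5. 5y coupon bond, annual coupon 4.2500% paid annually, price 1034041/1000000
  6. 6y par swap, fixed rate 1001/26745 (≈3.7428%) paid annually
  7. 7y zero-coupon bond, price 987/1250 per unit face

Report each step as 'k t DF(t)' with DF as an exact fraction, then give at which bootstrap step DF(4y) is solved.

1 1 4869/5000
2 2 9411/10000
3 3 4591/5000
4 4 4377/5000
5 5 8407/10000
6 6 3999/5000
7 7 987/1250
DF(4y) is solved at step 4

step 1 [1y] zero: DF = P = 4869/5000 ≈ 0.973800
step 2 [2y] zero: DF = P = 9411/10000 ≈ 0.941100
step 3 [3y] zero: DF = P = 4591/5000 ≈ 0.918200
step 4 [4y] swap r/1=1246/37085: DF=(1 − 1246/37085·(0.973800+0.941100+0.918200))/(1+1246/37085) = 4377/5000 ≈ 0.875400
step 5 [5y] bond c/1=17/400: DF=(1034041/1000000 − 17/400·(0.973800+0.941100+0.918200+0.875400))/(1+17/400) = 8407/10000 ≈ 0.840700
step 6 [6y] swap r/1=1001/26745: DF=(1 − 1001/26745·(0.973800+0.941100+0.918200+0.875400+0.840700))/(1+1001/26745) = 3999/5000 ≈ 0.799800
step 7 [7y] zero: DF = P = 987/1250 ≈ 0.789600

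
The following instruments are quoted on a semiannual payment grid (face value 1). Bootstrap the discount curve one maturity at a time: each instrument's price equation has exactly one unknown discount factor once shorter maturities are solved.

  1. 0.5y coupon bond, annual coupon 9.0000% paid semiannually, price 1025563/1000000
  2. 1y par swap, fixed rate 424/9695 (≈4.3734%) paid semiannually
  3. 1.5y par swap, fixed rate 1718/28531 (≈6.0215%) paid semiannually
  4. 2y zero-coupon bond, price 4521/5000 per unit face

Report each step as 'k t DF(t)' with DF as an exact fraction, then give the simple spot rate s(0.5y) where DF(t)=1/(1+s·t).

1 1/2 4907/5000
2 1 1197/1250
3 3/2 9141/10000
4 2 4521/5000
s(0.5y) = (1/(4907/5000) − 1)/(1/2) = 186/4907 ≈ 3.7905%

step 1 [0.5y] bond c/2=9/200: DF=(1025563/1000000 − 9/200·(0))/(1+9/200) = 4907/5000 ≈ 0.981400
step 2 [1y] swap r/2=212/9695: DF=(1 − 212/9695·(0.981400))/(1+212/9695) = 1197/1250 ≈ 0.957600
step 3 [1.5y] swap r/2=859/28531: DF=(1 − 859/28531·(0.981400+0.957600))/(1+859/28531) = 9141/10000 ≈ 0.914100
step 4 [2y] zero: DF = P = 4521/5000 ≈ 0.904200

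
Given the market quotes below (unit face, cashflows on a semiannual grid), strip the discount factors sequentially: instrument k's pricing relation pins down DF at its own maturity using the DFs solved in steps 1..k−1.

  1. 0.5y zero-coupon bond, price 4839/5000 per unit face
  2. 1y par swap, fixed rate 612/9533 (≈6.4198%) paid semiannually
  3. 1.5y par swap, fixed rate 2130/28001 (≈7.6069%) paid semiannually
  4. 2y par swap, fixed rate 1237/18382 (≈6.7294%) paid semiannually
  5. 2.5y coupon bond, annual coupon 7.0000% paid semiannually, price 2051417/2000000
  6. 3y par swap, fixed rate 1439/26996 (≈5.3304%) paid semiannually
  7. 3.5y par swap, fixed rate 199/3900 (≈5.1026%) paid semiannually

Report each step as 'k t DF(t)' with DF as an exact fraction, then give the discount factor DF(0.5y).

step 1 [0.5y] zero: DF = P = 4839/5000 ≈ 0.967800
step 2 [1y] swap r/2=306/9533: DF=(1 − 306/9533·(0.967800))/(1+306/9533) = 2347/2500 ≈ 0.938800
step 3 [1.5y] swap r/2=1065/28001: DF=(1 − 1065/28001·(0.967800+0.938800))/(1+1065/28001) = 1787/2000 ≈ 0.893500
step 4 [2y] swap r/2=1237/36764: DF=(1 − 1237/36764·(0.967800+0.938800+0.893500))/(1+1237/36764) = 8763/10000 ≈ 0.876300
step 5 [2.5y] bond c/2=7/200: DF=(2051417/2000000 − 7/200·(0.967800+0.938800+0.893500+0.876300))/(1+7/200) = 8667/10000 ≈ 0.866700
step 6 [3y] swap r/2=1439/53992: DF=(1 − 1439/53992·(0.967800+0.938800+0.893500+0.876300+0.866700))/(1+1439/53992) = 8561/10000 ≈ 0.856100
step 7 [3.5y] swap r/2=199/7800: DF=(1 − 199/7800·(0.967800+0.938800+0.893500+0.876300+0.866700+0.856100))/(1+199/7800) = 1051/1250 ≈ 0.840800

1 1/2 4839/5000
2 1 2347/2500
3 3/2 1787/2000
4 2 8763/10000
5 5/2 8667/10000
6 3 8561/10000
7 7/2 1051/1250
DF(0.5y) = 4839/5000 ≈ 0.967800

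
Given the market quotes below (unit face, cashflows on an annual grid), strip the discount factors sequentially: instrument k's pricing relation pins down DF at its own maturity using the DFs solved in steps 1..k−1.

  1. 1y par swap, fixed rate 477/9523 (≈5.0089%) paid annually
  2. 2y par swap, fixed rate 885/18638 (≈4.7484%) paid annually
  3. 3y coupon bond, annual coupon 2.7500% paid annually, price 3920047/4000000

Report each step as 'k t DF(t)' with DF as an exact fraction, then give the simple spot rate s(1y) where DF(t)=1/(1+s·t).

1 1 9523/10000
2 2 1823/2000
3 3 9039/10000
s(1y) = (1/(9523/10000) − 1)/(1) = 477/9523 ≈ 5.0089%

step 1 [1y] swap r/1=477/9523: DF=(1 − 477/9523·(0))/(1+477/9523) = 9523/10000 ≈ 0.952300
step 2 [2y] swap r/1=885/18638: DF=(1 − 885/18638·(0.952300))/(1+885/18638) = 1823/2000 ≈ 0.911500
step 3 [3y] bond c/1=11/400: DF=(3920047/4000000 − 11/400·(0.952300+0.911500))/(1+11/400) = 9039/10000 ≈ 0.903900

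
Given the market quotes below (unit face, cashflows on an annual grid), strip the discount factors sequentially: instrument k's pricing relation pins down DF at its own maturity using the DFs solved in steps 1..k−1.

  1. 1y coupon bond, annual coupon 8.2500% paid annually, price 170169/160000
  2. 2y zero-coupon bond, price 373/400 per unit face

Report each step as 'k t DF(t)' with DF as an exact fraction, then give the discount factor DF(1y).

1 1 393/400
2 2 373/400
DF(1y) = 393/400 ≈ 0.982500

step 1 [1y] bond c/1=33/400: DF=(170169/160000 − 33/400·(0))/(1+33/400) = 393/400 ≈ 0.982500
step 2 [2y] zero: DF = P = 373/400 ≈ 0.932500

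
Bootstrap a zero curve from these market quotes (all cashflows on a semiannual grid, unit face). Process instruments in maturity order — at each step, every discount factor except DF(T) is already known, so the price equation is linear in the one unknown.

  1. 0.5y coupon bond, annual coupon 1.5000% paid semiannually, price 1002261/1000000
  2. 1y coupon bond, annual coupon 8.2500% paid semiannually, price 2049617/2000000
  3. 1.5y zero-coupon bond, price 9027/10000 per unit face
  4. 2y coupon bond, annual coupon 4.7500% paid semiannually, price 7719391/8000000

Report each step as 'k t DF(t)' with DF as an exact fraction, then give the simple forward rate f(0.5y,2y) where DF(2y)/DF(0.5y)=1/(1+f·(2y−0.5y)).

step 1 [0.5y] bond c/2=3/400: DF=(1002261/1000000 − 3/400·(0))/(1+3/400) = 2487/2500 ≈ 0.994800
step 2 [1y] bond c/2=33/800: DF=(2049617/2000000 − 33/800·(0.994800))/(1+33/800) = 1181/1250 ≈ 0.944800
step 3 [1.5y] zero: DF = P = 9027/10000 ≈ 0.902700
step 4 [2y] bond c/2=19/800: DF=(7719391/8000000 − 19/800·(0.994800+0.944800+0.902700))/(1+19/800) = 4383/5000 ≈ 0.876600

1 1/2 2487/2500
2 1 1181/1250
3 3/2 9027/10000
4 2 4383/5000
f(0.5y,2y) = ((2487/2500)/(4383/5000) − 1)/(3/2) = 394/4383 ≈ 8.9893%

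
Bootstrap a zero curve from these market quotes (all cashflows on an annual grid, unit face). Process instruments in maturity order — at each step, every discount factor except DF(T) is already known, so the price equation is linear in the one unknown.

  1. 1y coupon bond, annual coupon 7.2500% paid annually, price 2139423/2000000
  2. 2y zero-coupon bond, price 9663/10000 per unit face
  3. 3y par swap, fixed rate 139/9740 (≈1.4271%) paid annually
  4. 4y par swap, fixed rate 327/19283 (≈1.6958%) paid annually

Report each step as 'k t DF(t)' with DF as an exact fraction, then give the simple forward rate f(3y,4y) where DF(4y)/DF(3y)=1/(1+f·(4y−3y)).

1 1 4987/5000
2 2 9663/10000
3 3 9583/10000
4 4 4673/5000
f(3y,4y) = ((9583/10000)/(4673/5000) − 1)/(1) = 237/9346 ≈ 2.5358%

step 1 [1y] bond c/1=29/400: DF=(2139423/2000000 − 29/400·(0))/(1+29/400) = 4987/5000 ≈ 0.997400
step 2 [2y] zero: DF = P = 9663/10000 ≈ 0.966300
step 3 [3y] swap r/1=139/9740: DF=(1 − 139/9740·(0.997400+0.966300))/(1+139/9740) = 9583/10000 ≈ 0.958300
step 4 [4y] swap r/1=327/19283: DF=(1 − 327/19283·(0.997400+0.966300+0.958300))/(1+327/19283) = 4673/5000 ≈ 0.934600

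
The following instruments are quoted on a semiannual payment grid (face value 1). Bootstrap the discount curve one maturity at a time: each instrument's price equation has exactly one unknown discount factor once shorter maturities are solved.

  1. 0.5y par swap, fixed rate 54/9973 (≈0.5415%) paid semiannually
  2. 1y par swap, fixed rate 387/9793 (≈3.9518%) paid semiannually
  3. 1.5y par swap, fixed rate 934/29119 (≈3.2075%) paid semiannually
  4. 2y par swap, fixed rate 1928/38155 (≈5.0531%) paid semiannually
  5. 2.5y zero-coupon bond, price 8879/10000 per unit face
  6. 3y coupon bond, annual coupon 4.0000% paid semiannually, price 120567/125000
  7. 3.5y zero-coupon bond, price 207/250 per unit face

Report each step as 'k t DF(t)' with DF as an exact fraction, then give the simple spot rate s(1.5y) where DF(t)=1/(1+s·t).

1 1/2 9973/10000
2 1 9613/10000
3 3/2 9533/10000
4 2 2259/2500
5 5/2 8879/10000
6 3 4267/5000
7 7/2 207/250
s(1.5y) = (1/(9533/10000) − 1)/(3/2) = 934/28599 ≈ 3.2658%

step 1 [0.5y] swap r/2=27/9973: DF=(1 − 27/9973·(0))/(1+27/9973) = 9973/10000 ≈ 0.997300
step 2 [1y] swap r/2=387/19586: DF=(1 − 387/19586·(0.997300))/(1+387/19586) = 9613/10000 ≈ 0.961300
step 3 [1.5y] swap r/2=467/29119: DF=(1 − 467/29119·(0.997300+0.961300))/(1+467/29119) = 9533/10000 ≈ 0.953300
step 4 [2y] swap r/2=964/38155: DF=(1 − 964/38155·(0.997300+0.961300+0.953300))/(1+964/38155) = 2259/2500 ≈ 0.903600
step 5 [2.5y] zero: DF = P = 8879/10000 ≈ 0.887900
step 6 [3y] bond c/2=1/50: DF=(120567/125000 − 1/50·(0.997300+0.961300+0.953300+0.903600+0.887900))/(1+1/50) = 4267/5000 ≈ 0.853400
step 7 [3.5y] zero: DF = P = 207/250 ≈ 0.828000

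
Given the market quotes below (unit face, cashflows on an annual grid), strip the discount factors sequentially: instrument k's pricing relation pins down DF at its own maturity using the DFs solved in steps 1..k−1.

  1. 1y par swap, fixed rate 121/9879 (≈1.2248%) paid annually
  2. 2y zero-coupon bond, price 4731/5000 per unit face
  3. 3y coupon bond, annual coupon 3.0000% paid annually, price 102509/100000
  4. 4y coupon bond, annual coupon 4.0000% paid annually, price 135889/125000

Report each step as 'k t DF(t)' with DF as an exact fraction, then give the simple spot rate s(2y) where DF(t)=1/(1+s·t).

step 1 [1y] swap r/1=121/9879: DF=(1 − 121/9879·(0))/(1+121/9879) = 9879/10000 ≈ 0.987900
step 2 [2y] zero: DF = P = 4731/5000 ≈ 0.946200
step 3 [3y] bond c/1=3/100: DF=(102509/100000 − 3/100·(0.987900+0.946200))/(1+3/100) = 9389/10000 ≈ 0.938900
step 4 [4y] bond c/1=1/25: DF=(135889/125000 − 1/25·(0.987900+0.946200+0.938900))/(1+1/25) = 2337/2500 ≈ 0.934800

1 1 9879/10000
2 2 4731/5000
3 3 9389/10000
4 4 2337/2500
s(2y) = (1/(4731/5000) − 1)/(2) = 269/9462 ≈ 2.8430%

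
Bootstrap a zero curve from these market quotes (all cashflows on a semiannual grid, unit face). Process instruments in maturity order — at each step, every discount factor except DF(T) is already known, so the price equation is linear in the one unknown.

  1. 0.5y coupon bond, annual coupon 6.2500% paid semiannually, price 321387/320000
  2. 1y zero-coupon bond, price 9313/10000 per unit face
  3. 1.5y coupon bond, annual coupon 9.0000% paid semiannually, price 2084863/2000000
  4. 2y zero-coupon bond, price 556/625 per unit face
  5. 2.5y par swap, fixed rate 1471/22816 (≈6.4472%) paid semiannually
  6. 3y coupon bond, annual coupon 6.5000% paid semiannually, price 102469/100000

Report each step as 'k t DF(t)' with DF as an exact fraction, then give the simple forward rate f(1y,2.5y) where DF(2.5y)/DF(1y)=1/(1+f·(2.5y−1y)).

1 1/2 9739/10000
2 1 9313/10000
3 3/2 1831/2000
4 2 556/625
5 5/2 8529/10000
6 3 1061/1250
f(1y,2.5y) = ((9313/10000)/(8529/10000) − 1)/(3/2) = 1568/25587 ≈ 6.1281%

step 1 [0.5y] bond c/2=1/32: DF=(321387/320000 − 1/32·(0))/(1+1/32) = 9739/10000 ≈ 0.973900
step 2 [1y] zero: DF = P = 9313/10000 ≈ 0.931300
step 3 [1.5y] bond c/2=9/200: DF=(2084863/2000000 − 9/200·(0.973900+0.931300))/(1+9/200) = 1831/2000 ≈ 0.915500
step 4 [2y] zero: DF = P = 556/625 ≈ 0.889600
step 5 [2.5y] swap r/2=1471/45632: DF=(1 − 1471/45632·(0.973900+0.931300+0.915500+0.889600))/(1+1471/45632) = 8529/10000 ≈ 0.852900
step 6 [3y] bond c/2=13/400: DF=(102469/100000 − 13/400·(0.973900+0.931300+0.915500+0.889600+0.852900))/(1+13/400) = 1061/1250 ≈ 0.848800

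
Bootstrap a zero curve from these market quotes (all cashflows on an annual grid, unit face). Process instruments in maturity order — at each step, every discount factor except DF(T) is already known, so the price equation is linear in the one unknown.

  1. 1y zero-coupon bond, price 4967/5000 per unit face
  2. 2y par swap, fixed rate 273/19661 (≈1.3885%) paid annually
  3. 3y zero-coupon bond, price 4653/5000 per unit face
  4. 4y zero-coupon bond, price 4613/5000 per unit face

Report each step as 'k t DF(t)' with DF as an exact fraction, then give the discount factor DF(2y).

1 1 4967/5000
2 2 9727/10000
3 3 4653/5000
4 4 4613/5000
DF(2y) = 9727/10000 ≈ 0.972700

step 1 [1y] zero: DF = P = 4967/5000 ≈ 0.993400
step 2 [2y] swap r/1=273/19661: DF=(1 − 273/19661·(0.993400))/(1+273/19661) = 9727/10000 ≈ 0.972700
step 3 [3y] zero: DF = P = 4653/5000 ≈ 0.930600
step 4 [4y] zero: DF = P = 4613/5000 ≈ 0.922600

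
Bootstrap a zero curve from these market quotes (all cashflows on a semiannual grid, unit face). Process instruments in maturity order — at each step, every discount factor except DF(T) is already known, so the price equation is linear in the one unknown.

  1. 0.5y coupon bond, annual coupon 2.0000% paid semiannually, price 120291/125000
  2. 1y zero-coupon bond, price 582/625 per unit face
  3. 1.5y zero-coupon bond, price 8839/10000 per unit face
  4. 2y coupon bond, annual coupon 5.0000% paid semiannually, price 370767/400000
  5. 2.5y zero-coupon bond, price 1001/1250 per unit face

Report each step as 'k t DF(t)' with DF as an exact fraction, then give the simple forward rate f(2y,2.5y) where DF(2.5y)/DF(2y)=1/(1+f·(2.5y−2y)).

step 1 [0.5y] bond c/2=1/100: DF=(120291/125000 − 1/100·(0))/(1+1/100) = 1191/1250 ≈ 0.952800
step 2 [1y] zero: DF = P = 582/625 ≈ 0.931200
step 3 [1.5y] zero: DF = P = 8839/10000 ≈ 0.883900
step 4 [2y] bond c/2=1/40: DF=(370767/400000 − 1/40·(0.952800+0.931200+0.883900))/(1+1/40) = 523/625 ≈ 0.836800
step 5 [2.5y] zero: DF = P = 1001/1250 ≈ 0.800800

1 1/2 1191/1250
2 1 582/625
3 3/2 8839/10000
4 2 523/625
5 5/2 1001/1250
f(2y,2.5y) = ((523/625)/(1001/1250) − 1)/(1/2) = 90/1001 ≈ 8.9910%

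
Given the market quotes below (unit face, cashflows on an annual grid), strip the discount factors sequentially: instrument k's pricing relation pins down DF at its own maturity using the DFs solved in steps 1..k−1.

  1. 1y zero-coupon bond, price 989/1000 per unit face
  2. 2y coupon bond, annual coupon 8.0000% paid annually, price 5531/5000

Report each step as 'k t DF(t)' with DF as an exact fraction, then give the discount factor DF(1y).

1 1 989/1000
2 2 951/1000
DF(1y) = 989/1000 ≈ 0.989000

step 1 [1y] zero: DF = P = 989/1000 ≈ 0.989000
step 2 [2y] bond c/1=2/25: DF=(5531/5000 − 2/25·(0.989000))/(1+2/25) = 951/1000 ≈ 0.951000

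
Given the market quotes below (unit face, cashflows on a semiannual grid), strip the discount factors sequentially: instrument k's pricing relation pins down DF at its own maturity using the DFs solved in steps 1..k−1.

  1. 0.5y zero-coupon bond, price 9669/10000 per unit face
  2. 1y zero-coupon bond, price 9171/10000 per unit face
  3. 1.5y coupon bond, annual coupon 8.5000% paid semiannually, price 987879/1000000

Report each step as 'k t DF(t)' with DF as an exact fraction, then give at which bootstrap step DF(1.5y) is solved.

1 1/2 9669/10000
2 1 9171/10000
3 3/2 2177/2500
DF(1.5y) is solved at step 3

step 1 [0.5y] zero: DF = P = 9669/10000 ≈ 0.966900
step 2 [1y] zero: DF = P = 9171/10000 ≈ 0.917100
step 3 [1.5y] bond c/2=17/400: DF=(987879/1000000 − 17/400·(0.966900+0.917100))/(1+17/400) = 2177/2500 ≈ 0.870800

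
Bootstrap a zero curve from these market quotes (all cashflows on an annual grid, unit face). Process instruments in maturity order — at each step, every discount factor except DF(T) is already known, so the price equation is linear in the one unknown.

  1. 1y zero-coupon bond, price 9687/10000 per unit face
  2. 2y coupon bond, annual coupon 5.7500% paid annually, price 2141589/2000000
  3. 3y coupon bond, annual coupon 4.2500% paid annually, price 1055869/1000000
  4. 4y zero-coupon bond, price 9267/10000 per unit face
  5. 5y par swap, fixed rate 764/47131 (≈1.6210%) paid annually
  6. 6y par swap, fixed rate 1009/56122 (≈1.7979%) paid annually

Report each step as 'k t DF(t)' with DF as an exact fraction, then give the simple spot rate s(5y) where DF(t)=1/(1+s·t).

step 1 [1y] zero: DF = P = 9687/10000 ≈ 0.968700
step 2 [2y] bond c/1=23/400: DF=(2141589/2000000 − 23/400·(0.968700))/(1+23/400) = 9599/10000 ≈ 0.959900
step 3 [3y] bond c/1=17/400: DF=(1055869/1000000 − 17/400·(0.968700+0.959900))/(1+17/400) = 4671/5000 ≈ 0.934200
step 4 [4y] zero: DF = P = 9267/10000 ≈ 0.926700
step 5 [5y] swap r/1=764/47131: DF=(1 − 764/47131·(0.968700+0.959900+0.934200+0.926700))/(1+764/47131) = 2309/2500 ≈ 0.923600
step 6 [6y] swap r/1=1009/56122: DF=(1 − 1009/56122·(0.968700+0.959900+0.934200+0.926700+0.923600))/(1+1009/56122) = 8991/10000 ≈ 0.899100

1 1 9687/10000
2 2 9599/10000
3 3 4671/5000
4 4 9267/10000
5 5 2309/2500
6 6 8991/10000
s(5y) = (1/(2309/2500) − 1)/(5) = 191/11545 ≈ 1.6544%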